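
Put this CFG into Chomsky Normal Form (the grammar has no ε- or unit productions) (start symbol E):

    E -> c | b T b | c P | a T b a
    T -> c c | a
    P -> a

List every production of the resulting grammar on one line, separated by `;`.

E -> c | X1 Y1 | X2 P | X3 Y2; T -> X2 X2 | a; P -> a; X1 -> b; X2 -> c; X3 -> a; Y1 -> T X1; Y2 -> T Y3; Y3 -> X1 X3

Introduce a nonterminal for each terminal appearing in a rule of length ≥ 2: X1 → b, X2 → c, X3 → a.
Binarize each right-hand side of length ≥ 3 by chaining fresh nonterminals (Y1, Y2, …): affected rules were E → X1 T X1; E → X3 T X1 X3.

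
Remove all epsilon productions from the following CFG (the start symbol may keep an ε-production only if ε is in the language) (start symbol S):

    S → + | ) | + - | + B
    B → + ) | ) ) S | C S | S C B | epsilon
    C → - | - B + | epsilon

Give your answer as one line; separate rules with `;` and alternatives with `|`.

S → + | ) | + - | + B; B → + ) | ) ) S | C S | S | S C B | S C | S B; C → - | - B + | - +

The nullable symbols are {B, C}.
ε ∉ L(G), so no ε-production is kept.
For each production, add variants omitting each subset of nullable occurrences: B → C S gives C S | S. B → S C B gives S C B | S C | S B. C → - B + gives - B + | - +.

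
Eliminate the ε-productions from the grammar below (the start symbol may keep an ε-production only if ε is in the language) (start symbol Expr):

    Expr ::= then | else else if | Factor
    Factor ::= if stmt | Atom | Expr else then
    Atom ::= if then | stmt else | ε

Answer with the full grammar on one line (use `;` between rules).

Expr ::= then | else else if | Factor | ε; Factor ::= if stmt | Atom | Expr else then | else then; Atom ::= if then | stmt else

Nullable nonterminals: {Atom, Expr, Factor}.
ε ∈ L(G) since Expr is nullable, so keep Expr → ε.
Add the nullable-subset variants: Factor → Expr else then gives Expr else then | else then.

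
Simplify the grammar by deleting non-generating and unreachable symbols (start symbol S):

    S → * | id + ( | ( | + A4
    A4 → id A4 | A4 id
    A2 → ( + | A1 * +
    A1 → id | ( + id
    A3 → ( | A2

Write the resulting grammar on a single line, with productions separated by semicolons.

S → * | id + ( | (

Generating nonterminals: {A1, A2, A3, S}.
Reachable from S after that: {S}.
Removed useless symbols: {A1, A2, A3, A4} and every production mentioning them.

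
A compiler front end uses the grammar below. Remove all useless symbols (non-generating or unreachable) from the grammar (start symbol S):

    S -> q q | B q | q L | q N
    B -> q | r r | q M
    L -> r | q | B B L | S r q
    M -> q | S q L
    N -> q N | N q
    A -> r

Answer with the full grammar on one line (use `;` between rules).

S -> q q | B q | q L; B -> q | r r | q M; L -> r | q | B B L | S r q; M -> q | S q L

Generating nonterminals: {A, B, L, M, S}.
Reachable from S after that: {B, L, M, S}.
Removed useless symbols: {A, N} and every production mentioning them.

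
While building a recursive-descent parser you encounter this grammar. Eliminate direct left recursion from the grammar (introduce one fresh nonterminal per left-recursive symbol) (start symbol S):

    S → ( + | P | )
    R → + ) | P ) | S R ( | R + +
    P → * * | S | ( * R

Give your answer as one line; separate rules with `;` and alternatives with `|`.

R is directly left-recursive.
For R: α = {+ +}, β = {+ ), P ), S R (}. Rewrite as R → β R' and R' → α R' | ε.

S → ( + | P | ); R → + ) R' | P ) R' | S R ( R'; P → * * | S | ( * R; R' → + + R' | ε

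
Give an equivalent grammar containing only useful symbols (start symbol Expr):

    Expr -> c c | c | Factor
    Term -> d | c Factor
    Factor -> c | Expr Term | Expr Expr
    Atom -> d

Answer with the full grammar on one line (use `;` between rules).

Expr -> c c | c | Factor; Term -> d | c Factor; Factor -> c | Expr Term | Expr Expr

Generating nonterminals: {Atom, Expr, Factor, Term}.
Reachable from Expr after that: {Expr, Factor, Term}.
Removed useless symbols: {Atom} and every production mentioning them.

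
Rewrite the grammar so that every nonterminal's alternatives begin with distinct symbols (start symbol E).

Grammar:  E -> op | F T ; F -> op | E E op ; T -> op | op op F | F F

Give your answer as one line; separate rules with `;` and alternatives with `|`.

E -> op | F T; F -> op | E E op; T -> F F | op T'; T' -> ε | op F

T has alternatives sharing prefix 'op': factor to T → op T' with T' → ε | op F.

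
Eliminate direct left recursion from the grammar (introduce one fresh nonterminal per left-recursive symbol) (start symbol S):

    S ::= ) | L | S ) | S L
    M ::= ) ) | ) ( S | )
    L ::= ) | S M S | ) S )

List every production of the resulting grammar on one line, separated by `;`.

Directly left-recursive nonterminal: S.
For S: α = {), L}, β = {), L}. Rewrite as S → β S' and S' → α S' | ε.

S ::= ) S' | L S'; M ::= ) ) | ) ( S | ); L ::= ) | S M S | ) S ); S' ::= ) S' | L S' | ε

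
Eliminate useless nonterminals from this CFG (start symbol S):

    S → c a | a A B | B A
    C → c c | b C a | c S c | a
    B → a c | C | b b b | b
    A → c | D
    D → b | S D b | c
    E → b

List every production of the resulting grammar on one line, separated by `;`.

Generating nonterminals: {A, B, C, D, E, S}.
Reachable from S after that: {A, B, C, D, S}.
Removed useless symbols: {E} and every production mentioning them.

S → c a | a A B | B A; C → c c | b C a | c S c | a; B → a c | C | b b b | b; A → c | D; D → b | S D b | c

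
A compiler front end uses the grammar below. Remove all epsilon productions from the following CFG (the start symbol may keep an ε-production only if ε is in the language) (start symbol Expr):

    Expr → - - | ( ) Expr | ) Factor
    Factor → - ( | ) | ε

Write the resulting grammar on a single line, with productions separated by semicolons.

Expr → - - | ( ) Expr | ) Factor | ); Factor → - ( | )

Nullable set = {Factor}.
ε ∉ L(G), so no ε-production is kept.
Expand every rule over subsets of its nullable positions: Expr → ) Factor gives ) Factor | ).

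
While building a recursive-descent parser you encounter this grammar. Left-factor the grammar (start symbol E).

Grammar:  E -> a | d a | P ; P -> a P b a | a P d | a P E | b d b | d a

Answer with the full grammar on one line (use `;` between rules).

P has alternatives sharing prefix 'a P': factor to P → a P P' with P' → b a | d | E.

E -> a | d a | P; P -> b d b | d a | a P P'; P' -> b a | d | E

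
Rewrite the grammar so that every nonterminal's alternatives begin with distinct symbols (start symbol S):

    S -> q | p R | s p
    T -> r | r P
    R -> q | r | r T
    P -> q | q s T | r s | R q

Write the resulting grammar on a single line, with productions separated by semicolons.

T has alternatives sharing prefix 'r': factor to T → r T' with T' → ε | P.
R has alternatives sharing prefix 'r': factor to R → r R' with R' → ε | T.
P has alternatives sharing prefix 'q': factor to P → q P' with P' → ε | s T.

S -> q | p R | s p; T -> r T'; R -> q | r R'; P -> r s | R q | q P'; T' -> ε | P; R' -> ε | T; P' -> ε | s T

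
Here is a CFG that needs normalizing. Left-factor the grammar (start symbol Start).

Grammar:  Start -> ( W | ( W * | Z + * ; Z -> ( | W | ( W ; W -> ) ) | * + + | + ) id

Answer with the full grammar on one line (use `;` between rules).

Start has alternatives sharing prefix '( W': factor to Start → ( W Start1 with Start1 → ε | *.
Z has alternatives sharing prefix '(': factor to Z → ( Z1 with Z1 → ε | W.

Start -> Z + * | ( W Start1; Z -> W | ( Z1; W -> ) ) | * + + | + ) id; Start1 -> ε | *; Z1 -> ε | W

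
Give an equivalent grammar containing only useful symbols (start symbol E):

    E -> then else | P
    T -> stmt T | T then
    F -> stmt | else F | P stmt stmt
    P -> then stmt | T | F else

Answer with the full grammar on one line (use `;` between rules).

E -> then else | P; F -> stmt | else F | P stmt stmt; P -> then stmt | F else

Generating nonterminals: {E, F, P}.
Reachable from E after that: {E, F, P}.
Removed useless symbols: {T} and every production mentioning them.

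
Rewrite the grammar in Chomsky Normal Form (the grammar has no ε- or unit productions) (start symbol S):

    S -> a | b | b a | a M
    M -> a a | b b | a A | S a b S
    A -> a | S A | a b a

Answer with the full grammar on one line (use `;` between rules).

S -> a | b | X1 X2 | X2 M; M -> X2 X2 | X1 X1 | X2 A | S Y1; A -> a | S A | X2 Y3; X1 -> b; X2 -> a; Y1 -> X2 Y2; Y2 -> X1 S; Y3 -> X1 X2

Introduce a nonterminal for each terminal appearing in a rule of length ≥ 2: X1 → b, X2 → a.
Binarize each right-hand side of length ≥ 3 by chaining fresh nonterminals (Y1, Y2, …): affected rules were M → S X2 X1 S; A → X2 X1 X2.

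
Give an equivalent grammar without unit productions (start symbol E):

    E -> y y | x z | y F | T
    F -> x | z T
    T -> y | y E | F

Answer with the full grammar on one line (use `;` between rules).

E -> y y | x z | y F | x | z T | y | y E; F -> x | z T; T -> x | z T | y | y E

Unit pairs: E ⇒* {F, T}; T ⇒* {F}.
Replace each nonterminal's rules with the union of the non-unit rules of every nonterminal it unit-derives.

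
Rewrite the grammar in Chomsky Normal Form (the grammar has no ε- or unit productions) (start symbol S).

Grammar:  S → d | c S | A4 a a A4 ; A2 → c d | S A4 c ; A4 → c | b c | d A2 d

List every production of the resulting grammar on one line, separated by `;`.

Introduce a nonterminal for each terminal appearing in a rule of length ≥ 2: X1 → c, X2 → a, X3 → d, X4 → b.
Binarize each right-hand side of length ≥ 3 by chaining fresh nonterminals (Y1, Y2, …): affected rules were S → A4 X2 X2 A4; A2 → S A4 X1; A4 → X3 A2 X3.

S → d | X1 S | A4 Y1; A2 → X1 X3 | S Y3; A4 → c | X4 X1 | X3 Y4; X1 → c; X2 → a; X3 → d; X4 → b; Y1 → X2 Y2; Y2 → X2 A4; Y3 → A4 X1; Y4 → A2 X3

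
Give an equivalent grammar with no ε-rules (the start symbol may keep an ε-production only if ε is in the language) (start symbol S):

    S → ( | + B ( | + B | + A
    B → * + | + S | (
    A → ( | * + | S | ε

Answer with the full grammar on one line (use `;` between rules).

Nullable nonterminals: {A}.
ε ∉ L(G), so no ε-production is kept.
Add the nullable-subset variants: S → + A gives + A | +.

S → ( | + B ( | + B | + A | +; B → * + | + S | (; A → ( | * + | S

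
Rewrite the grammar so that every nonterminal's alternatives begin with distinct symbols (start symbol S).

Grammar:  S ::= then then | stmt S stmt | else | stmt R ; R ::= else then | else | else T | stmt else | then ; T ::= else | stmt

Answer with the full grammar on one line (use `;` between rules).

S has alternatives sharing prefix 'stmt': factor to S → stmt S' with S' → S stmt | R.
R has alternatives sharing prefix 'else': factor to R → else R' with R' → then | ε | T.

S ::= then then | else | stmt S'; R ::= stmt else | then | else R'; T ::= else | stmt; S' ::= S stmt | R; R' ::= then | epsilon | T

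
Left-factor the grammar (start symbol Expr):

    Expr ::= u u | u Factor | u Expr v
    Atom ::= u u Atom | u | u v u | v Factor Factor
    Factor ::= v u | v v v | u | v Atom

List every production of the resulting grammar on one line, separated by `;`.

Expr ::= u Expr1; Atom ::= v Factor Factor | u Atom1; Factor ::= u | v Factor1; Expr1 ::= u | Factor | Expr v; Atom1 ::= u Atom | ε | v u; Factor1 ::= u | v v | Atom

Expr has alternatives sharing prefix 'u': factor to Expr → u Expr1 with Expr1 → u | Factor | Expr v.
Atom has alternatives sharing prefix 'u': factor to Atom → u Atom1 with Atom1 → u Atom | ε | v u.
Factor has alternatives sharing prefix 'v': factor to Factor → v Factor1 with Factor1 → u | v v | Atom.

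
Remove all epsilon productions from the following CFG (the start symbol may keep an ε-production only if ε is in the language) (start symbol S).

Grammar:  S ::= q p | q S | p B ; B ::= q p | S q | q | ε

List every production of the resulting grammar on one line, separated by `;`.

S ::= q p | q S | p B | p; B ::= q p | S q | q

Nullable nonterminals: {B}.
ε ∉ L(G), so no ε-production is kept.
Add the nullable-subset variants: S → p B gives p B | p.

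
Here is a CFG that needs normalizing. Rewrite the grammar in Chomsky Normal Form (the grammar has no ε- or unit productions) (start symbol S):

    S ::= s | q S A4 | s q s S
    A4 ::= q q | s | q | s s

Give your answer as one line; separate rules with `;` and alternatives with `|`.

Introduce a nonterminal for each terminal appearing in a rule of length ≥ 2: X1 → q, X2 → s.
Binarize each right-hand side of length ≥ 3 by chaining fresh nonterminals (Y1, Y2, …): affected rules were S → X1 S A4; S → X2 X1 X2 S.

S ::= s | X1 Y1 | X2 Y2; A4 ::= X1 X1 | s | q | X2 X2; X1 ::= q; X2 ::= s; Y1 ::= S A4; Y2 ::= X1 Y3; Y3 ::= X2 S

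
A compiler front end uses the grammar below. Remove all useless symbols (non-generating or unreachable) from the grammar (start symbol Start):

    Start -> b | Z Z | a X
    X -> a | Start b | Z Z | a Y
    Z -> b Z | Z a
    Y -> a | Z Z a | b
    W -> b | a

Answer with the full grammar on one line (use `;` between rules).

Generating nonterminals: {Start, W, X, Y}.
Reachable from Start after that: {Start, X, Y}.
Removed useless symbols: {W, Z} and every production mentioning them.

Start -> b | a X; X -> a | Start b | a Y; Y -> a | b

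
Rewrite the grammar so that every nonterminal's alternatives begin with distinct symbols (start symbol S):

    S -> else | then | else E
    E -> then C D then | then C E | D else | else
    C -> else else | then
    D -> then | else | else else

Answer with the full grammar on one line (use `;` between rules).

S has alternatives sharing prefix 'else': factor to S → else S' with S' → ε | E.
E has alternatives sharing prefix 'then C': factor to E → then C E' with E' → D then | E.
D has alternatives sharing prefix 'else': factor to D → else D' with D' → ε | else.

S -> then | else S'; E -> D else | else | then C E'; C -> else else | then; D -> then | else D'; S' -> ε | E; E' -> D then | E; D' -> ε | else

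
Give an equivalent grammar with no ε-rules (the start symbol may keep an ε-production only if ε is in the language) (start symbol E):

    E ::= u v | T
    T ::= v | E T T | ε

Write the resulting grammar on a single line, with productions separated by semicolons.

E ::= u v | T | ε; T ::= v | E T T | E T | E | T T

Nullable nonterminals: {E, T}.
ε ∈ L(G) since E is nullable, so keep E → ε.
For each production, add variants omitting each subset of nullable occurrences: T → E T T gives E T T | E T | E | T T.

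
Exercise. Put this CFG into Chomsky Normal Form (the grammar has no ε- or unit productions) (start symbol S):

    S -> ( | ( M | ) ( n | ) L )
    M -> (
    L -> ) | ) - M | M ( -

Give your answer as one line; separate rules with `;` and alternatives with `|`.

S -> ( | X1 M | X2 Y1 | X2 Y2; M -> (; L -> ) | X2 Y3 | M Y4; X1 -> (; X2 -> ); X3 -> n; X4 -> -; Y1 -> X1 X3; Y2 -> L X2; Y3 -> X4 M; Y4 -> X1 X4

Introduce a nonterminal for each terminal appearing in a rule of length ≥ 2: X1 → (, X2 → ), X3 → n, X4 → -.
Binarize each right-hand side of length ≥ 3 by chaining fresh nonterminals (Y1, Y2, …): affected rules were S → X2 X1 X3; S → X2 L X2; L → X2 X4 M; L → M X1 X4.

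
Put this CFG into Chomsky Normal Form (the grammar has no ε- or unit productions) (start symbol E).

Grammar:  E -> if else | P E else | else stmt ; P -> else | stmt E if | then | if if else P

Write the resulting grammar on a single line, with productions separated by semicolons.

Introduce a nonterminal for each terminal appearing in a rule of length ≥ 2: X1 → if, X2 → else, X3 → stmt.
Binarize each right-hand side of length ≥ 3 by chaining fresh nonterminals (Y1, Y2, …): affected rules were E → P E X2; P → X3 E X1; P → X1 X1 X2 P.

E -> X1 X2 | P Y1 | X2 X3; P -> else | X3 Y2 | then | X1 Y3; X1 -> if; X2 -> else; X3 -> stmt; Y1 -> E X2; Y2 -> E X1; Y3 -> X1 Y4; Y4 -> X2 P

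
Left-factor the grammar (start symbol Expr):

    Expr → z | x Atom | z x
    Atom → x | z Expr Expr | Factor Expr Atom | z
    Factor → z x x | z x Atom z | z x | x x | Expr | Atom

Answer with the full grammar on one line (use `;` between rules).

Expr → x Atom | z Expr1; Atom → x | Factor Expr Atom | z Atom1; Factor → x x | Expr | Atom | z x Factor1; Expr1 → ε | x; Atom1 → Expr Expr | ε; Factor1 → x | Atom z | ε

Expr has alternatives sharing prefix 'z': factor to Expr → z Expr1 with Expr1 → ε | x.
Atom has alternatives sharing prefix 'z': factor to Atom → z Atom1 with Atom1 → Expr Expr | ε.
Factor has alternatives sharing prefix 'z x': factor to Factor → z x Factor1 with Factor1 → x | Atom z | ε.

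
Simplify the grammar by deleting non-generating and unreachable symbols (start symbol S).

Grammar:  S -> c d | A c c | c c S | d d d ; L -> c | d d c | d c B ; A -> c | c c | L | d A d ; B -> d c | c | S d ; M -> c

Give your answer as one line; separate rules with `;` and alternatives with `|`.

Generating nonterminals: {A, B, L, M, S}.
Reachable from S after that: {A, B, L, S}.
Removed useless symbols: {M} and every production mentioning them.

S -> c d | A c c | c c S | d d d; L -> c | d d c | d c B; A -> c | c c | L | d A d; B -> d c | c | S d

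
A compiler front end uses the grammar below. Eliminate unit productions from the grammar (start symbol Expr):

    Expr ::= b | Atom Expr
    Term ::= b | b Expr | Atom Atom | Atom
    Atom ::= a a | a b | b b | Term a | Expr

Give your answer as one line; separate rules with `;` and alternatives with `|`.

Unit pairs: Atom ⇒* {Expr}; Term ⇒* {Atom, Expr}.
Replace each nonterminal's rules with the union of the non-unit rules of every nonterminal it unit-derives.

Expr ::= b | Atom Expr; Term ::= b | b Expr | Atom Atom | a a | a b | b b | Term a | Atom Expr; Atom ::= a a | a b | b b | Term a | b | Atom Expr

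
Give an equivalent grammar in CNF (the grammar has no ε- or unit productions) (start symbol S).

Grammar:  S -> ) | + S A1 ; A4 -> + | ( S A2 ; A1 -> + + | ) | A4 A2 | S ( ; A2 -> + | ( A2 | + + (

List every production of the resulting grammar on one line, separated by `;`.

Introduce a nonterminal for each terminal appearing in a rule of length ≥ 2: X1 → +, X2 → (.
Binarize each right-hand side of length ≥ 3 by chaining fresh nonterminals (Y1, Y2, …): affected rules were S → X1 S A1; A4 → X2 S A2; A2 → X1 X1 X2.

S -> ) | X1 Y1; A4 -> + | X2 Y2; A1 -> X1 X1 | ) | A4 A2 | S X2; A2 -> + | X2 A2 | X1 Y3; X1 -> +; X2 -> (; Y1 -> S A1; Y2 -> S A2; Y3 -> X1 X2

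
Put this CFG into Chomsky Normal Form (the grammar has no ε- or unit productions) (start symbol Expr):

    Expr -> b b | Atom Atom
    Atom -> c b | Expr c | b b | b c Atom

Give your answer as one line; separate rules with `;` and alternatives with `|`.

Expr -> X1 X1 | Atom Atom; Atom -> X2 X1 | Expr X2 | X1 X1 | X1 Y1; X1 -> b; X2 -> c; Y1 -> X2 Atom

Introduce a nonterminal for each terminal appearing in a rule of length ≥ 2: X1 → b, X2 → c.
Binarize each right-hand side of length ≥ 3 by chaining fresh nonterminals (Y1, Y2, …): affected rules were Atom → X1 X2 Atom.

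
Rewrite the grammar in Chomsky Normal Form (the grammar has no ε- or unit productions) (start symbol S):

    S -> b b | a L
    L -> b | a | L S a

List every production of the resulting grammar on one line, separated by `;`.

Introduce a nonterminal for each terminal appearing in a rule of length ≥ 2: X1 → b, X2 → a.
Binarize each right-hand side of length ≥ 3 by chaining fresh nonterminals (Y1, Y2, …): affected rules were L → L S X2.

S -> X1 X1 | X2 L; L -> b | a | L Y1; X1 -> b; X2 -> a; Y1 -> S X2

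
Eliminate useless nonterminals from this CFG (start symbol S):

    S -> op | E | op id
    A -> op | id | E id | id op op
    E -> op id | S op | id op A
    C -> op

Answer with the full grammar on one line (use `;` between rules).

Generating nonterminals: {A, C, E, S}.
Reachable from S after that: {A, E, S}.
Removed useless symbols: {C} and every production mentioning them.

S -> op | E | op id; A -> op | id | E id | id op op; E -> op id | S op | id op A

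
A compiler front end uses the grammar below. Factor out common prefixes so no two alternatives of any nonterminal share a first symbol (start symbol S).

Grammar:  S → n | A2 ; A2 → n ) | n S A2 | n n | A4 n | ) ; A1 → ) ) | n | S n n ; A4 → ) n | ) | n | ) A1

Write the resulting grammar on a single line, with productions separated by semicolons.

S → n | A2; A2 → A4 n | ) | n A2'; A1 → ) ) | n | S n n; A4 → n | ) A4'; A2' → ) | S A2 | n; A4' → n | ε | A1

A2 has alternatives sharing prefix 'n': factor to A2 → n A2' with A2' → ) | S A2 | n.
A4 has alternatives sharing prefix ')': factor to A4 → ) A4' with A4' → n | ε | A1.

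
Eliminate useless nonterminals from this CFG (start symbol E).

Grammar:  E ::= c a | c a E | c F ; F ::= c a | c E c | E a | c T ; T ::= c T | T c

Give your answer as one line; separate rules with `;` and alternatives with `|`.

Generating nonterminals: {E, F}.
Reachable from E after that: {E, F}.
Removed useless symbols: {T} and every production mentioning them.

E ::= c a | c a E | c F; F ::= c a | c E c | E a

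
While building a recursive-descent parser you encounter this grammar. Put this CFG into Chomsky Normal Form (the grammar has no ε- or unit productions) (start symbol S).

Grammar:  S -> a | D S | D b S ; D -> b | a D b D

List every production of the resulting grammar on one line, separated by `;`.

Introduce a nonterminal for each terminal appearing in a rule of length ≥ 2: X1 → b, X2 → a.
Binarize each right-hand side of length ≥ 3 by chaining fresh nonterminals (Y1, Y2, …): affected rules were S → D X1 S; D → X2 D X1 D.

S -> a | D S | D Y1; D -> b | X2 Y2; X1 -> b; X2 -> a; Y1 -> X1 S; Y2 -> D Y3; Y3 -> X1 D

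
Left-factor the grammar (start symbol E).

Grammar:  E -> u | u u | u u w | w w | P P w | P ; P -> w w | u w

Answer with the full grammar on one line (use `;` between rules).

E has alternatives sharing prefix 'u': factor to E → u E' with E' → ε | u | u w.
E has alternatives sharing prefix 'P': factor to E → P E'' with E'' → P w | ε.
E' has alternatives sharing prefix 'u': factor to E' → u E''' with E''' → ε | w.

E -> w w | u E' | P E''; P -> w w | u w; E' -> ε | u E'''; E'' -> P w | ε; E''' -> ε | w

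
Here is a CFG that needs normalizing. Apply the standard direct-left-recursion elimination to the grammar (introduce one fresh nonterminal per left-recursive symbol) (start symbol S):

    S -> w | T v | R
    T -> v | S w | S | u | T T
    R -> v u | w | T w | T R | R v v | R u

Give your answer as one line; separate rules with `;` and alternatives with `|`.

S -> w | T v | R; T -> v T' | S w T' | S T' | u T'; R -> v u R' | w R' | T w R' | T R R'; T' -> T T' | ε; R' -> v v R' | u R' | ε

Directly left-recursive nonterminals: T, R.
For T: α = {T}, β = {v, S w, S, u}. Rewrite as T → β T' and T' → α T' | ε.
For R: α = {v v, u}, β = {v u, w, T w, T R}. Rewrite as R → β R' and R' → α R' | ε.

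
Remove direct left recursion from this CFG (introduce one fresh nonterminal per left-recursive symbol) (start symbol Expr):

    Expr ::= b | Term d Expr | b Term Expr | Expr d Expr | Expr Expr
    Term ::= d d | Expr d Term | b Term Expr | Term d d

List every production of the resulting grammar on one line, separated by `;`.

Expr ::= b Expr1 | Term d Expr Expr1 | b Term Expr Expr1; Term ::= d d Term1 | Expr d Term Term1 | b Term Expr Term1; Expr1 ::= d Expr Expr1 | Expr Expr1 | ε; Term1 ::= d d Term1 | ε

Left recursion appears on Expr, Term.
For Expr: α = {d Expr, Expr}, β = {b, Term d Expr, b Term Expr}. Rewrite as Expr → β Expr1 and Expr1 → α Expr1 | ε.
For Term: α = {d d}, β = {d d, Expr d Term, b Term Expr}. Rewrite as Term → β Term1 and Term1 → α Term1 | ε.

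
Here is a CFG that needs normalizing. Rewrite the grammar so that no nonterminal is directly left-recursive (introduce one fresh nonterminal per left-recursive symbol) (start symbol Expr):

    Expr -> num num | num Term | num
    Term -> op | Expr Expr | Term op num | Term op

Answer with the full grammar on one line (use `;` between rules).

Left recursion appears on Term.
For Term: α = {op num, op}, β = {op, Expr Expr}. Rewrite as Term → β Term1 and Term1 → α Term1 | ε.

Expr -> num num | num Term | num; Term -> op Term1 | Expr Expr Term1; Term1 -> op num Term1 | op Term1 | ε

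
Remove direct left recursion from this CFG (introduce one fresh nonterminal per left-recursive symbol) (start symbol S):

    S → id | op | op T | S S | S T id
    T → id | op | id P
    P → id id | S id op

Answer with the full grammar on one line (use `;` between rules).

S → id S' | op S' | op T S'; T → id | op | id P; P → id id | S id op; S' → S S' | T id S' | ε

S is directly left-recursive.
For S: α = {S, T id}, β = {id, op, op T}. Rewrite as S → β S' and S' → α S' | ε.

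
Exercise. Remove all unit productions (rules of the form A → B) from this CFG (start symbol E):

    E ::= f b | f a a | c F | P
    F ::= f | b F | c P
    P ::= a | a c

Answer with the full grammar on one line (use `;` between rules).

Unit pairs: E ⇒* {P}.
Replace each nonterminal's rules with the union of the non-unit rules of every nonterminal it unit-derives.

E ::= f b | f a a | c F | a | a c; F ::= f | b F | c P; P ::= a | a c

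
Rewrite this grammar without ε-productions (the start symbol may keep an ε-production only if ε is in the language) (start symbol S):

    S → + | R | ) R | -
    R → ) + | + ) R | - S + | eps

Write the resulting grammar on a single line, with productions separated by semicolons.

S → + | R | ) R | ) | - | eps; R → ) + | + ) R | + ) | - S + | - +

Nullable nonterminals: {R, S}.
ε ∈ L(G) since S is nullable, so keep S → ε.
Expand every rule over subsets of its nullable positions: S → ) R gives ) R | ). R → + ) R gives + ) R | + ). R → - S + gives - S + | - +.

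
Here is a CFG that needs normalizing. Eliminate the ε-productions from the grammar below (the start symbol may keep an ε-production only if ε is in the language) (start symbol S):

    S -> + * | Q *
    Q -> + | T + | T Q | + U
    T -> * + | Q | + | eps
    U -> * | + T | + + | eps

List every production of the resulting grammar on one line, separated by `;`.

S -> + * | Q *; Q -> + | T + | T Q | + U; T -> * + | Q | +; U -> * | + T | + | + +

Nullable set = {T, U}.
ε ∉ L(G), so no ε-production is kept.
Add the nullable-subset variants: U → + T gives + T | +.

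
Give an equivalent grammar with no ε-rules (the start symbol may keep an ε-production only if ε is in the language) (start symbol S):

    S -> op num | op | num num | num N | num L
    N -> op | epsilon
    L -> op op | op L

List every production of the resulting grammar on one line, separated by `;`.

S -> op num | op | num num | num N | num | num L; N -> op; L -> op op | op L

Nullable nonterminals: {N}.
ε ∉ L(G), so no ε-production is kept.
Add the nullable-subset variants: S → num N gives num N | num.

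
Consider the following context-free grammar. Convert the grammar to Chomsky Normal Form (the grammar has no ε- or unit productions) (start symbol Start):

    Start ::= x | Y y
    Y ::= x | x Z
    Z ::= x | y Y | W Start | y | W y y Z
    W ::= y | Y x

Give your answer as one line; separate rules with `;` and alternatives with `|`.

Start ::= x | Y X1; Y ::= x | X2 Z; Z ::= x | X1 Y | W Start | y | W Y1; W ::= y | Y X2; X1 ::= y; X2 ::= x; Y1 ::= X1 Y2; Y2 ::= X1 Z

Introduce a nonterminal for each terminal appearing in a rule of length ≥ 2: X1 → y, X2 → x.
Binarize each right-hand side of length ≥ 3 by chaining fresh nonterminals (Y1, Y2, …): affected rules were Z → W X1 X1 Z.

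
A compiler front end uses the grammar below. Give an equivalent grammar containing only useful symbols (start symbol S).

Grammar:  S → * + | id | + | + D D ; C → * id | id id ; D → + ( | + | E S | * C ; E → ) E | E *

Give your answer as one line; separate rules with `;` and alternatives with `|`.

Generating nonterminals: {C, D, S}.
Reachable from S after that: {C, D, S}.
Removed useless symbols: {E} and every production mentioning them.

S → * + | id | + | + D D; C → * id | id id; D → + ( | + | * C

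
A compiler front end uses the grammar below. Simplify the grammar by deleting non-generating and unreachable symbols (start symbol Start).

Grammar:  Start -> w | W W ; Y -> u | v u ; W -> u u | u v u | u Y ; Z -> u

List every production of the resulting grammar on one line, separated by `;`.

Start -> w | W W; Y -> u | v u; W -> u u | u v u | u Y

Generating nonterminals: {Start, W, Y, Z}.
Reachable from Start after that: {Start, W, Y}.
Removed useless symbols: {Z} and every production mentioning them.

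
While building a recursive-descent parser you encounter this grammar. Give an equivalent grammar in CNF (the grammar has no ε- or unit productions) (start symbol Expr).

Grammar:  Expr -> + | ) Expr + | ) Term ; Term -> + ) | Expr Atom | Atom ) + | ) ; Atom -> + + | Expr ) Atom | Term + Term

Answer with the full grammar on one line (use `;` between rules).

Introduce a nonterminal for each terminal appearing in a rule of length ≥ 2: X1 → ), X2 → +.
Binarize each right-hand side of length ≥ 3 by chaining fresh nonterminals (Y1, Y2, …): affected rules were Expr → X1 Expr X2; Term → Atom X1 X2; Atom → Expr X1 Atom; Atom → Term X2 Term.

Expr -> + | X1 Y1 | X1 Term; Term -> X2 X1 | Expr Atom | Atom Y2 | ); Atom -> X2 X2 | Expr Y3 | Term Y4; X1 -> ); X2 -> +; Y1 -> Expr X2; Y2 -> X1 X2; Y3 -> X1 Atom; Y4 -> X2 Term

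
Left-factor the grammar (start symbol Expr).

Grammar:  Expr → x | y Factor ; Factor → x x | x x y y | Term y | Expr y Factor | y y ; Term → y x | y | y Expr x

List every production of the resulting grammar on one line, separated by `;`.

Factor has alternatives sharing prefix 'x x': factor to Factor → x x Factor1 with Factor1 → ε | y y.
Term has alternatives sharing prefix 'y': factor to Term → y Term1 with Term1 → x | ε | Expr x.

Expr → x | y Factor; Factor → Term y | Expr y Factor | y y | x x Factor1; Term → y Term1; Factor1 → ε | y y; Term1 → x | ε | Expr x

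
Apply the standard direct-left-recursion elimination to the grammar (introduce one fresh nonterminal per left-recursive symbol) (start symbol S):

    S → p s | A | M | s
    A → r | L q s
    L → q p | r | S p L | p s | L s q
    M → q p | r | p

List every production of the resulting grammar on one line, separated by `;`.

S → p s | A | M | s; A → r | L q s; L → q p L' | r L' | S p L L' | p s L'; M → q p | r | p; L' → s q L' | epsilon

Directly left-recursive nonterminal: L.
For L: α = {s q}, β = {q p, r, S p L, p s}. Rewrite as L → β L' and L' → α L' | ε.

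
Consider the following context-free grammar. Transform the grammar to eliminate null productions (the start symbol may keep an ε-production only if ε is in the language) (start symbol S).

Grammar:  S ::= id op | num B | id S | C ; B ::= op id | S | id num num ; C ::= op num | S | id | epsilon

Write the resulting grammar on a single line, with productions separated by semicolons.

Nullable set = {B, C, S}.
ε ∈ L(G) since S is nullable, so keep S → ε.
For each production, add variants omitting each subset of nullable occurrences: S → num B gives num B | num. S → id S gives id S | id.

S ::= id op | num B | num | id S | id | C | epsilon; B ::= op id | S | id num num; C ::= op num | S | id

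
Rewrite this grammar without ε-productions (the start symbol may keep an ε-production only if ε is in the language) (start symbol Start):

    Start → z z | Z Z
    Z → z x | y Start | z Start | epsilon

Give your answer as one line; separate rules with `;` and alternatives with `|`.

Start → z z | Z Z | Z | epsilon; Z → z x | y Start | y | z Start | z

Nullable nonterminals: {Start, Z}.
ε ∈ L(G) since Start is nullable, so keep Start → ε.
Expand every rule over subsets of its nullable positions: Start → Z Z gives Z Z | Z. Z → y Start gives y Start | y. Z → z Start gives z Start | z.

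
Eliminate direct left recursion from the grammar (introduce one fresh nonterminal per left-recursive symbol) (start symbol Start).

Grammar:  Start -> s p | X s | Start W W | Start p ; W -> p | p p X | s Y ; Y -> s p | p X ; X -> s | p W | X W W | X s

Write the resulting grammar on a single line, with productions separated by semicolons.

Left recursion appears on Start, X.
For Start: α = {W W, p}, β = {s p, X s}. Rewrite as Start → β Start1 and Start1 → α Start1 | ε.
For X: α = {W W, s}, β = {s, p W}. Rewrite as X → β X1 and X1 → α X1 | ε.

Start -> s p Start1 | X s Start1; W -> p | p p X | s Y; Y -> s p | p X; X -> s X1 | p W X1; Start1 -> W W Start1 | p Start1 | ε; X1 -> W W X1 | s X1 | ε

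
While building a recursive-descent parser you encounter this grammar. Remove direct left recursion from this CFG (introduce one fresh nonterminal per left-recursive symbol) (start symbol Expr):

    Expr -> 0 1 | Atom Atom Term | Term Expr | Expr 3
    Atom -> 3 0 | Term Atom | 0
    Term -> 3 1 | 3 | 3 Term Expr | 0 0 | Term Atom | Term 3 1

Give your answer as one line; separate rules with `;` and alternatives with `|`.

Directly left-recursive nonterminals: Expr, Term.
For Expr: α = {3}, β = {0 1, Atom Atom Term, Term Expr}. Rewrite as Expr → β Expr1 and Expr1 → α Expr1 | ε.
For Term: α = {Atom, 3 1}, β = {3 1, 3, 3 Term Expr, 0 0}. Rewrite as Term → β Term1 and Term1 → α Term1 | ε.

Expr -> 0 1 Expr1 | Atom Atom Term Expr1 | Term Expr Expr1; Atom -> 3 0 | Term Atom | 0; Term -> 3 1 Term1 | 3 Term1 | 3 Term Expr Term1 | 0 0 Term1; Expr1 -> 3 Expr1 | ε; Term1 -> Atom Term1 | 3 1 Term1 | ε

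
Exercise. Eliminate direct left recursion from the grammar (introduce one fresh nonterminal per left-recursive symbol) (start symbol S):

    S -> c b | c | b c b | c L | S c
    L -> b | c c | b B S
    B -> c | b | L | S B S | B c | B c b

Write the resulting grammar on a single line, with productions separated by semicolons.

S, B are directly left-recursive.
For S: α = {c}, β = {c b, c, b c b, c L}. Rewrite as S → β S' and S' → α S' | ε.
For B: α = {c, c b}, β = {c, b, L, S B S}. Rewrite as B → β B' and B' → α B' | ε.

S -> c b S' | c S' | b c b S' | c L S'; L -> b | c c | b B S; B -> c B' | b B' | L B' | S B S B'; S' -> c S' | ε; B' -> c B' | c b B' | ε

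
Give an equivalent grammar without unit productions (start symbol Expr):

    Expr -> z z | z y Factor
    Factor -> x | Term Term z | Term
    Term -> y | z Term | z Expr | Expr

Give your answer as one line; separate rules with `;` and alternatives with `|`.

Expr -> z z | z y Factor; Factor -> y | z Term | z Expr | x | Term Term z | z z | z y Factor; Term -> y | z Term | z Expr | z z | z y Factor

Unit pairs: Factor ⇒* {Expr, Term}; Term ⇒* {Expr}.
For each unit pair (A, B), copy every non-unit production of B to A, then drop all unit productions.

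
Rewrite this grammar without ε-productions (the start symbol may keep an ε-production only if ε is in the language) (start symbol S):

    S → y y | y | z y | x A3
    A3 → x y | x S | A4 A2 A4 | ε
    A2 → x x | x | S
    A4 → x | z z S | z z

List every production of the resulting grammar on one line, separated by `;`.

Nullable nonterminals: {A3}.
ε ∉ L(G), so no ε-production is kept.
Expand every rule over subsets of its nullable positions: S → x A3 gives x A3 | x.

S → y y | y | z y | x A3 | x; A3 → x y | x S | A4 A2 A4; A2 → x x | x | S; A4 → x | z z S | z z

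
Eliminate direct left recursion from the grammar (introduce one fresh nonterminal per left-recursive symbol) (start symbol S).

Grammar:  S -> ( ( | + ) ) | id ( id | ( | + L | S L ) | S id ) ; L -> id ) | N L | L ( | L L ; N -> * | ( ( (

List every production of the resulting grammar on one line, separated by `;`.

S -> ( ( S' | + ) ) S' | id ( id S' | ( S' | + L S'; L -> id ) L' | N L L'; N -> * | ( ( (; S' -> L ) S' | id ) S' | ε; L' -> ( L' | L L' | ε

Left recursion appears on S, L.
For S: α = {L ), id )}, β = {( (, + ) ), id ( id, (, + L}. Rewrite as S → β S' and S' → α S' | ε.
For L: α = {(, L}, β = {id ), N L}. Rewrite as L → β L' and L' → α L' | ε.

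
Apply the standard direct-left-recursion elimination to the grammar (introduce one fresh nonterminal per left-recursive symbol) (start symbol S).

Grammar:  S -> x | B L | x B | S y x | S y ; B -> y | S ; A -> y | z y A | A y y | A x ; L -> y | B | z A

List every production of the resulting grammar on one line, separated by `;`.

S, A are directly left-recursive.
For S: α = {y x, y}, β = {x, B L, x B}. Rewrite as S → β S' and S' → α S' | ε.
For A: α = {y y, x}, β = {y, z y A}. Rewrite as A → β A' and A' → α A' | ε.

S -> x S' | B L S' | x B S'; B -> y | S; A -> y A' | z y A A'; L -> y | B | z A; S' -> y x S' | y S' | ε; A' -> y y A' | x A' | ε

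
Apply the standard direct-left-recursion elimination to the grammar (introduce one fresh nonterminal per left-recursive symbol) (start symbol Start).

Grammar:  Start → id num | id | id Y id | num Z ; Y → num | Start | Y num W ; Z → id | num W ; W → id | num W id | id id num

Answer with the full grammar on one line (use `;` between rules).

Start → id num | id | id Y id | num Z; Y → num Y1 | Start Y1; Z → id | num W; W → id | num W id | id id num; Y1 → num W Y1 | eps

Directly left-recursive nonterminal: Y.
For Y: α = {num W}, β = {num, Start}. Rewrite as Y → β Y1 and Y1 → α Y1 | ε.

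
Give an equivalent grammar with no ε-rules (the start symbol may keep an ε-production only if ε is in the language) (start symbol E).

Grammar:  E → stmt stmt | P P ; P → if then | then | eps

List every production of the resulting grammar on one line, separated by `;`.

E → stmt stmt | P P | P | eps; P → if then | then

Nullable set = {E, P}.
ε ∈ L(G) since E is nullable, so keep E → ε.
Add the nullable-subset variants: E → P P gives P P | P.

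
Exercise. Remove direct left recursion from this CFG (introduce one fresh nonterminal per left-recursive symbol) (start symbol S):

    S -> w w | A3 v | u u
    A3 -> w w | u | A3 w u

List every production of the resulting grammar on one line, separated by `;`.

Directly left-recursive nonterminal: A3.
For A3: α = {w u}, β = {w w, u}. Rewrite as A3 → β A3' and A3' → α A3' | ε.

S -> w w | A3 v | u u; A3 -> w w A3' | u A3'; A3' -> w u A3' | ε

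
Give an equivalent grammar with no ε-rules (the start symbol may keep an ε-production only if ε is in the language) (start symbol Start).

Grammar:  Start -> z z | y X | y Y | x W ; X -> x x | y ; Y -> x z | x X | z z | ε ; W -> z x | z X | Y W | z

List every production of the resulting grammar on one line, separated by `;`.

The nullable symbols are {Y}.
ε ∉ L(G), so no ε-production is kept.
Expand every rule over subsets of its nullable positions: Start → y Y gives y Y | y.

Start -> z z | y X | y Y | y | x W; X -> x x | y; Y -> x z | x X | z z; W -> z x | z X | Y W | z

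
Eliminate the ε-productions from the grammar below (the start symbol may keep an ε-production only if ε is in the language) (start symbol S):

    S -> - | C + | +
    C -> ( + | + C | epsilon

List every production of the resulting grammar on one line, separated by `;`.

S -> - | C + | +; C -> ( + | + C | +

The nullable symbols are {C}.
ε ∉ L(G), so no ε-production is kept.
Add the nullable-subset variants: S → C + gives C + | +. C → + C gives + C | +.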